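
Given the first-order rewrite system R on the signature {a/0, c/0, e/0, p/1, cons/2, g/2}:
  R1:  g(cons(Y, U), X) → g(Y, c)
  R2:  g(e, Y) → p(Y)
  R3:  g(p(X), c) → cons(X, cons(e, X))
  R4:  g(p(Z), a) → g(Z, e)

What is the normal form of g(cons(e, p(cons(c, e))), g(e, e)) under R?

1. g(cons(e, p(cons(c, e))), g(e, e))  →  g(e, c)   [R1 at ε]
2. g(e, c)  →  p(c)   [R2 at ε]

p(c)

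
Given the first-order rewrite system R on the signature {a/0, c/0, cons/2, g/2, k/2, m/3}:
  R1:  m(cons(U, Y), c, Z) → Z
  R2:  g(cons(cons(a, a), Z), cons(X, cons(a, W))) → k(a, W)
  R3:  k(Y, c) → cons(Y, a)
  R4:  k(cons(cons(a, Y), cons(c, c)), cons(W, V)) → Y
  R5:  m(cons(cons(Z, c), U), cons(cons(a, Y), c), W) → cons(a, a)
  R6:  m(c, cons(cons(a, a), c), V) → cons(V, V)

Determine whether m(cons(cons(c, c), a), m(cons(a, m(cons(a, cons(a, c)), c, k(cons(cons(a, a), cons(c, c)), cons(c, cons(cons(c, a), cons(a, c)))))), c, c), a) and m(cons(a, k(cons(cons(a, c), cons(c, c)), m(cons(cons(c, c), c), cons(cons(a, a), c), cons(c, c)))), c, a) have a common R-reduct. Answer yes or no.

Reduce t₁ = m(cons(cons(c, c), a), m(cons(a, m(cons(a, cons(a, c)), c, k(cons(cons(a, a), cons(c, c)), cons(c, cons(cons(c, a), cons(a, c)))))), c, c), a):
1. m(cons(cons(c, c), a), m(cons(a, m(cons(a, cons(a, c)), c, k(cons(cons(a, a), cons(c, c)), cons(c, cons(cons(c, a), cons(a, c)))))), c, c), a)  →  m(cons(cons(c, c), a), c, a)   [R1 at 2]
2. m(cons(cons(c, c), a), c, a)  →  a   [R1 at ε]

Reduce t₂ = m(cons(a, k(cons(cons(a, c), cons(c, c)), m(cons(cons(c, c), c), cons(cons(a, a), c), cons(c, c)))), c, a):
1. m(cons(a, k(cons(cons(a, c), cons(c, c)), m(cons(cons(c, c), c), cons(cons(a, a), c), cons(c, c)))), c, a)  →  a   [R1 at ε]

yes — NF(t₁) = a, NF(t₂) = a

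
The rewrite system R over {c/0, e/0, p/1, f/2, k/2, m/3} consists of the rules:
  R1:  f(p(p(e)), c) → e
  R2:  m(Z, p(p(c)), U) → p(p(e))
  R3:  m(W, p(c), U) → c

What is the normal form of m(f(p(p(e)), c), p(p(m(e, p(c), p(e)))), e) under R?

1. m(f(p(p(e)), c), p(p(m(e, p(c), p(e)))), e)  →  m(e, p(p(m(e, p(c), p(e)))), e)   [R1 at 1]
2. m(e, p(p(m(e, p(c), p(e)))), e)  →  m(e, p(p(c)), e)   [R3 at 2.1.1]
3. m(e, p(p(c)), e)  →  p(p(e))   [R2 at ε]

p(p(e))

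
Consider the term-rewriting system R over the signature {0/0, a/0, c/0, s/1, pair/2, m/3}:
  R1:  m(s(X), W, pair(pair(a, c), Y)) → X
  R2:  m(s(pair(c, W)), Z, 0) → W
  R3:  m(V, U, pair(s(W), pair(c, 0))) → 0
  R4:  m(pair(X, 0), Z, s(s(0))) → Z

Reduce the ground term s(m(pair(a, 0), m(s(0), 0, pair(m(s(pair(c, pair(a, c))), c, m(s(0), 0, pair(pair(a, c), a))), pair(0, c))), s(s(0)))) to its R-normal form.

s(0)

1. s(m(pair(a, 0), m(s(0), 0, pair(m(s(pair(c, pair(a, c))), c, m(s(0), 0, pair(pair(a, c), a))), pair(0, c))), s(s(0))))  →  s(m(s(0), 0, pair(m(s(pair(c, pair(a, c))), c, m(s(0), 0, pair(pair(a, c), a))), pair(0, c))))   [R4 at 1]
2. s(m(s(0), 0, pair(m(s(pair(c, pair(a, c))), c, m(s(0), 0, pair(pair(a, c), a))), pair(0, c))))  →  s(m(s(0), 0, pair(m(s(pair(c, pair(a, c))), c, 0), pair(0, c))))   [R1 at 1.3.1.3]
3. s(m(s(0), 0, pair(m(s(pair(c, pair(a, c))), c, 0), pair(0, c))))  →  s(m(s(0), 0, pair(pair(a, c), pair(0, c))))   [R2 at 1.3.1]
4. s(m(s(0), 0, pair(pair(a, c), pair(0, c))))  →  s(0)   [R1 at 1]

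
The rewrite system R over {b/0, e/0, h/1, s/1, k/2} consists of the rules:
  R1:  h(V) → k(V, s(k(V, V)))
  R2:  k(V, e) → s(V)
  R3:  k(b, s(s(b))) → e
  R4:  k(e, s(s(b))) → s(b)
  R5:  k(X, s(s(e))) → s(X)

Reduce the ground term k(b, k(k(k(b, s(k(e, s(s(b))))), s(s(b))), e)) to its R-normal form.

e

1. k(b, k(k(k(b, s(k(e, s(s(b))))), s(s(b))), e))  →  k(b, s(k(k(b, s(k(e, s(s(b))))), s(s(b)))))   [R2 at 2]
2. k(b, s(k(k(b, s(k(e, s(s(b))))), s(s(b)))))  →  k(b, s(k(k(b, s(s(b))), s(s(b)))))   [R4 at 2.1.1.2.1]
3. k(b, s(k(k(b, s(s(b))), s(s(b)))))  →  k(b, s(k(e, s(s(b)))))   [R3 at 2.1.1]
4. k(b, s(k(e, s(s(b)))))  →  k(b, s(s(b)))   [R4 at 2.1]
5. k(b, s(s(b)))  →  e   [R3 at ε]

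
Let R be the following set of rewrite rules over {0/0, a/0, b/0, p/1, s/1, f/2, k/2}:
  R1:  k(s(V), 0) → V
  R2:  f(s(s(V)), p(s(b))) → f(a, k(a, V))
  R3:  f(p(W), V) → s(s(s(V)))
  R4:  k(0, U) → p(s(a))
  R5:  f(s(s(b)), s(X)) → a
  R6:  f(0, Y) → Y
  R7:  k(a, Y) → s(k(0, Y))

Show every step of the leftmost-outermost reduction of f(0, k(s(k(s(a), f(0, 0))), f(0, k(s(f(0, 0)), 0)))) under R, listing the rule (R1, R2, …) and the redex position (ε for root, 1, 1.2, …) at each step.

a

1. f(0, k(s(k(s(a), f(0, 0))), f(0, k(s(f(0, 0)), 0))))  →  k(s(k(s(a), f(0, 0))), f(0, k(s(f(0, 0)), 0)))   [R6 at ε]
2. k(s(k(s(a), f(0, 0))), f(0, k(s(f(0, 0)), 0)))  →  k(s(k(s(a), 0)), f(0, k(s(f(0, 0)), 0)))   [R6 at 1.1.2]
3. k(s(k(s(a), 0)), f(0, k(s(f(0, 0)), 0)))  →  k(s(a), f(0, k(s(f(0, 0)), 0)))   [R1 at 1.1]
4. k(s(a), f(0, k(s(f(0, 0)), 0)))  →  k(s(a), k(s(f(0, 0)), 0))   [R6 at 2]
5. k(s(a), k(s(f(0, 0)), 0))  →  k(s(a), f(0, 0))   [R1 at 2]
6. k(s(a), f(0, 0))  →  k(s(a), 0)   [R6 at 2]
7. k(s(a), 0)  →  a   [R1 at ε]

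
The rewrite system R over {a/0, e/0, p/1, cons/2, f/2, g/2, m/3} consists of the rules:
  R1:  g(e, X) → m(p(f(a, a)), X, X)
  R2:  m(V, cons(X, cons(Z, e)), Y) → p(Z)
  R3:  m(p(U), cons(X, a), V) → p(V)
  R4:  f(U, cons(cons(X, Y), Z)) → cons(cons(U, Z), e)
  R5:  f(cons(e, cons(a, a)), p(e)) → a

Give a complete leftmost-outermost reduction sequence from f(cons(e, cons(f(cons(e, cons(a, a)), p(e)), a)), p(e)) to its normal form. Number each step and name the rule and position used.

1. f(cons(e, cons(f(cons(e, cons(a, a)), p(e)), a)), p(e))  →  f(cons(e, cons(a, a)), p(e))   [R5 at 1.2.1]
2. f(cons(e, cons(a, a)), p(e))  →  a   [R5 at ε]

a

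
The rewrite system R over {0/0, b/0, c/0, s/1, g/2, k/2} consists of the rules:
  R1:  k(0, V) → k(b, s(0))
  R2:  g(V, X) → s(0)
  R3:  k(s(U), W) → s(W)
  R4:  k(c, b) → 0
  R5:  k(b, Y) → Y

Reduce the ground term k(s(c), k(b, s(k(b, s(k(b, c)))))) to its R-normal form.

s(s(s(c)))

1. k(s(c), k(b, s(k(b, s(k(b, c))))))  →  s(k(b, s(k(b, s(k(b, c))))))   [R3 at ε]
2. s(k(b, s(k(b, s(k(b, c))))))  →  s(s(k(b, s(k(b, c)))))   [R5 at 1]
3. s(s(k(b, s(k(b, c)))))  →  s(s(s(k(b, c))))   [R5 at 1.1]
4. s(s(s(k(b, c))))  →  s(s(s(c)))   [R5 at 1.1.1]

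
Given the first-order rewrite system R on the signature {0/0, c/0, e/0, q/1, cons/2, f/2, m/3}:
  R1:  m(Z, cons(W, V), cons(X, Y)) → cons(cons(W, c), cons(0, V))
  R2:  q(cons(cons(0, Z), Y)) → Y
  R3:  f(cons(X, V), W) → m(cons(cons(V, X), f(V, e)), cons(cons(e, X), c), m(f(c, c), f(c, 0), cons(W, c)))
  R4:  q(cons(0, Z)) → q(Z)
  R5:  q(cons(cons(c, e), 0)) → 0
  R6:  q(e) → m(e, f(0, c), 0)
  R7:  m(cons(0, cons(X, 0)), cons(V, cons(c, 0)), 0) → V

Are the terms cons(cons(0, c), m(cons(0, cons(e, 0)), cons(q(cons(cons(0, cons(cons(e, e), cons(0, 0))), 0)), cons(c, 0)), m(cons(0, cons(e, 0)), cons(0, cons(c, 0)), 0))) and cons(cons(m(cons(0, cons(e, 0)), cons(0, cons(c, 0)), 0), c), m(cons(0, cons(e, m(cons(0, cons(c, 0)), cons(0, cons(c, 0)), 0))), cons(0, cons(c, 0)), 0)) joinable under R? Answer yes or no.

Reduce t₁ = cons(cons(0, c), m(cons(0, cons(e, 0)), cons(q(cons(cons(0, cons(cons(e, e), cons(0, 0))), 0)), cons(c, 0)), m(cons(0, cons(e, 0)), cons(0, cons(c, 0)), 0))):
1. cons(cons(0, c), m(cons(0, cons(e, 0)), cons(q(cons(cons(0, cons(cons(e, e), cons(0, 0))), 0)), cons(c, 0)), m(cons(0, cons(e, 0)), cons(0, cons(c, 0)), 0)))  →  cons(cons(0, c), m(cons(0, cons(e, 0)), cons(0, cons(c, 0)), m(cons(0, cons(e, 0)), cons(0, cons(c, 0)), 0)))   [R2 at 2.2.1]
2. cons(cons(0, c), m(cons(0, cons(e, 0)), cons(0, cons(c, 0)), m(cons(0, cons(e, 0)), cons(0, cons(c, 0)), 0)))  →  cons(cons(0, c), m(cons(0, cons(e, 0)), cons(0, cons(c, 0)), 0))   [R7 at 2.3]
3. cons(cons(0, c), m(cons(0, cons(e, 0)), cons(0, cons(c, 0)), 0))  →  cons(cons(0, c), 0)   [R7 at 2]

Reduce t₂ = cons(cons(m(cons(0, cons(e, 0)), cons(0, cons(c, 0)), 0), c), m(cons(0, cons(e, m(cons(0, cons(c, 0)), cons(0, cons(c, 0)), 0))), cons(0, cons(c, 0)), 0)):
1. cons(cons(m(cons(0, cons(e, 0)), cons(0, cons(c, 0)), 0), c), m(cons(0, cons(e, m(cons(0, cons(c, 0)), cons(0, cons(c, 0)), 0))), cons(0, cons(c, 0)), 0))  →  cons(cons(0, c), m(cons(0, cons(e, m(cons(0, cons(c, 0)), cons(0, cons(c, 0)), 0))), cons(0, cons(c, 0)), 0))   [R7 at 1.1]
2. cons(cons(0, c), m(cons(0, cons(e, m(cons(0, cons(c, 0)), cons(0, cons(c, 0)), 0))), cons(0, cons(c, 0)), 0))  →  cons(cons(0, c), m(cons(0, cons(e, 0)), cons(0, cons(c, 0)), 0))   [R7 at 2.1.2.2]
3. cons(cons(0, c), m(cons(0, cons(e, 0)), cons(0, cons(c, 0)), 0))  →  cons(cons(0, c), 0)   [R7 at 2]

yes — NF(t₁) = cons(cons(0, c), 0), NF(t₂) = cons(cons(0, c), 0)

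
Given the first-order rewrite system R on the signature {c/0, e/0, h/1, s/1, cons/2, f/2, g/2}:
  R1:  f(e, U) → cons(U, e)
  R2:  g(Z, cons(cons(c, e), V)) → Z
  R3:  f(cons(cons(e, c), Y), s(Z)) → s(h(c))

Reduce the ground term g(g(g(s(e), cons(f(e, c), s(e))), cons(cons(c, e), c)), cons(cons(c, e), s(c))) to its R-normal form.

1. g(g(g(s(e), cons(f(e, c), s(e))), cons(cons(c, e), c)), cons(cons(c, e), s(c)))  →  g(g(s(e), cons(f(e, c), s(e))), cons(cons(c, e), c))   [R2 at ε]
2. g(g(s(e), cons(f(e, c), s(e))), cons(cons(c, e), c))  →  g(s(e), cons(f(e, c), s(e)))   [R2 at ε]
3. g(s(e), cons(f(e, c), s(e)))  →  g(s(e), cons(cons(c, e), s(e)))   [R1 at 2.1]
4. g(s(e), cons(cons(c, e), s(e)))  →  s(e)   [R2 at ε]

s(e)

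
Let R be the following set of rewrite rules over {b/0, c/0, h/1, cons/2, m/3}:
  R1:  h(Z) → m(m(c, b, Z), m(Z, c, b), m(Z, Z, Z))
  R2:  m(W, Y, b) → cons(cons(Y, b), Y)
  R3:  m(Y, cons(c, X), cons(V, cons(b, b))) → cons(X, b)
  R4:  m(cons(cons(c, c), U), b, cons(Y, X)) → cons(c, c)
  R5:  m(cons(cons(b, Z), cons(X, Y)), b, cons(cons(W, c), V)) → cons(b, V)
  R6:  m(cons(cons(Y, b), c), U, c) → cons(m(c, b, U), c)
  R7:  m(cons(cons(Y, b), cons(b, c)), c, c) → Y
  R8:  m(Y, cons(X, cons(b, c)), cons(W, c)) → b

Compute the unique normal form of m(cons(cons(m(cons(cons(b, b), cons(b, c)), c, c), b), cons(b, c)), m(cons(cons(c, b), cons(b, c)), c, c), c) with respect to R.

1. m(cons(cons(m(cons(cons(b, b), cons(b, c)), c, c), b), cons(b, c)), m(cons(cons(c, b), cons(b, c)), c, c), c)  →  m(cons(cons(b, b), cons(b, c)), m(cons(cons(c, b), cons(b, c)), c, c), c)   [R7 at 1.1.1]
2. m(cons(cons(b, b), cons(b, c)), m(cons(cons(c, b), cons(b, c)), c, c), c)  →  m(cons(cons(b, b), cons(b, c)), c, c)   [R7 at 2]
3. m(cons(cons(b, b), cons(b, c)), c, c)  →  b   [R7 at ε]

b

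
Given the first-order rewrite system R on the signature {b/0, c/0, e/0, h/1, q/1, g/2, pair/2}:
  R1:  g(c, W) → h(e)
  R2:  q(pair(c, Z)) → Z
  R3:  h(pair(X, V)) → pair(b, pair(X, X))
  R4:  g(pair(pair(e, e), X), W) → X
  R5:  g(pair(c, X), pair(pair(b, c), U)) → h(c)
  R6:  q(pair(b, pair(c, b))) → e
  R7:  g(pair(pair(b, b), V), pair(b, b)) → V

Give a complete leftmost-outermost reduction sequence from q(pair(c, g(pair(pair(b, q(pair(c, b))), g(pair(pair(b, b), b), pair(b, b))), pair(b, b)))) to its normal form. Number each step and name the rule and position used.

1. q(pair(c, g(pair(pair(b, q(pair(c, b))), g(pair(pair(b, b), b), pair(b, b))), pair(b, b))))  →  g(pair(pair(b, q(pair(c, b))), g(pair(pair(b, b), b), pair(b, b))), pair(b, b))   [R2 at ε]
2. g(pair(pair(b, q(pair(c, b))), g(pair(pair(b, b), b), pair(b, b))), pair(b, b))  →  g(pair(pair(b, b), g(pair(pair(b, b), b), pair(b, b))), pair(b, b))   [R2 at 1.1.2]
3. g(pair(pair(b, b), g(pair(pair(b, b), b), pair(b, b))), pair(b, b))  →  g(pair(pair(b, b), b), pair(b, b))   [R7 at ε]
4. g(pair(pair(b, b), b), pair(b, b))  →  b   [R7 at ε]

b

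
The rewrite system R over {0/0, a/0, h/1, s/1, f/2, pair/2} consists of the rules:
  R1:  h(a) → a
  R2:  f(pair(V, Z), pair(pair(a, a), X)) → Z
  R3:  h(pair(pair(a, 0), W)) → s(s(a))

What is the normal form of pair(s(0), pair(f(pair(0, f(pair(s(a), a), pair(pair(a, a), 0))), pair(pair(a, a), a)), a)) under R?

1. pair(s(0), pair(f(pair(0, f(pair(s(a), a), pair(pair(a, a), 0))), pair(pair(a, a), a)), a))  →  pair(s(0), pair(f(pair(s(a), a), pair(pair(a, a), 0)), a))   [R2 at 2.1]
2. pair(s(0), pair(f(pair(s(a), a), pair(pair(a, a), 0)), a))  →  pair(s(0), pair(a, a))   [R2 at 2.1]

pair(s(0), pair(a, a))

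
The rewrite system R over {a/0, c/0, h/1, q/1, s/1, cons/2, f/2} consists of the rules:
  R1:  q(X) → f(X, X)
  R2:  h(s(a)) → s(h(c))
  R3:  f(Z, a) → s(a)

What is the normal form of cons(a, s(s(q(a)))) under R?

1. cons(a, s(s(q(a))))  →  cons(a, s(s(f(a, a))))   [R1 at 2.1.1]
2. cons(a, s(s(f(a, a))))  →  cons(a, s(s(s(a))))   [R3 at 2.1.1]

cons(a, s(s(s(a))))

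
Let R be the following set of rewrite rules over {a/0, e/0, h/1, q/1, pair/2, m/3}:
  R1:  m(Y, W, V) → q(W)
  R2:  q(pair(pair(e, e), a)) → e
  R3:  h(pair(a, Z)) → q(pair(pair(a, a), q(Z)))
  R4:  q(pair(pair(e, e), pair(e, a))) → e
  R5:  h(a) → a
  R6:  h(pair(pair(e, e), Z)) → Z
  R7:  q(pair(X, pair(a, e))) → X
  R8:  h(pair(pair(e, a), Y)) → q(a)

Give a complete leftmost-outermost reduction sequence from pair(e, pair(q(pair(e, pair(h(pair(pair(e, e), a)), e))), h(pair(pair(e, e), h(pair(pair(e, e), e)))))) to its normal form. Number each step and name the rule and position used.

1. pair(e, pair(q(pair(e, pair(h(pair(pair(e, e), a)), e))), h(pair(pair(e, e), h(pair(pair(e, e), e))))))  →  pair(e, pair(q(pair(e, pair(a, e))), h(pair(pair(e, e), h(pair(pair(e, e), e))))))   [R6 at 2.1.1.2.1]
2. pair(e, pair(q(pair(e, pair(a, e))), h(pair(pair(e, e), h(pair(pair(e, e), e))))))  →  pair(e, pair(e, h(pair(pair(e, e), h(pair(pair(e, e), e))))))   [R7 at 2.1]
3. pair(e, pair(e, h(pair(pair(e, e), h(pair(pair(e, e), e))))))  →  pair(e, pair(e, h(pair(pair(e, e), e))))   [R6 at 2.2]
4. pair(e, pair(e, h(pair(pair(e, e), e))))  →  pair(e, pair(e, e))   [R6 at 2.2]

pair(e, pair(e, e))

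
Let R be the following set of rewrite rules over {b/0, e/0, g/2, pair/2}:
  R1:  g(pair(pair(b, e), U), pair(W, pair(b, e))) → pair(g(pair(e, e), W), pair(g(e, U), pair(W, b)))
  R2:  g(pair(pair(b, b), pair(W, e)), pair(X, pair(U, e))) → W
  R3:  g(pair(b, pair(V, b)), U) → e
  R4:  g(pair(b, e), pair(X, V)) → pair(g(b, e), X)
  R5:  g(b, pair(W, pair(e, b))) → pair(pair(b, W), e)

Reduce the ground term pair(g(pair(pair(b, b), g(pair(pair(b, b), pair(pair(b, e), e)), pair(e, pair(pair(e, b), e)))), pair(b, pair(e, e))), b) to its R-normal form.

pair(b, b)

1. pair(g(pair(pair(b, b), g(pair(pair(b, b), pair(pair(b, e), e)), pair(e, pair(pair(e, b), e)))), pair(b, pair(e, e))), b)  →  pair(g(pair(pair(b, b), pair(b, e)), pair(b, pair(e, e))), b)   [R2 at 1.1.2]
2. pair(g(pair(pair(b, b), pair(b, e)), pair(b, pair(e, e))), b)  →  pair(b, b)   [R2 at 1]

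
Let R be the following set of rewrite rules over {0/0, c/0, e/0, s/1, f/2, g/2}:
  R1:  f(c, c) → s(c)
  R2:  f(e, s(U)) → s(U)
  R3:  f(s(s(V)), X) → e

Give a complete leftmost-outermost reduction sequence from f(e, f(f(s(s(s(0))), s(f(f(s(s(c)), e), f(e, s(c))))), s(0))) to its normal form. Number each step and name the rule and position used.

s(0)

1. f(e, f(f(s(s(s(0))), s(f(f(s(s(c)), e), f(e, s(c))))), s(0)))  →  f(e, f(e, s(0)))   [R3 at 2.1]
2. f(e, f(e, s(0)))  →  f(e, s(0))   [R2 at 2]
3. f(e, s(0))  →  s(0)   [R2 at ε]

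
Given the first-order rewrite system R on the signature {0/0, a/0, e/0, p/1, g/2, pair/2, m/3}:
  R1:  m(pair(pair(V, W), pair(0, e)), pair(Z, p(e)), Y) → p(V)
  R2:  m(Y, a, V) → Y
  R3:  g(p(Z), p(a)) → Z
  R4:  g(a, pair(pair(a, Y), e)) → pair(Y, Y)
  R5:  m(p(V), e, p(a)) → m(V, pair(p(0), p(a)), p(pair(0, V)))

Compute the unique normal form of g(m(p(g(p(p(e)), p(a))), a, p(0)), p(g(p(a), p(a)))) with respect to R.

1. g(m(p(g(p(p(e)), p(a))), a, p(0)), p(g(p(a), p(a))))  →  g(p(g(p(p(e)), p(a))), p(g(p(a), p(a))))   [R2 at 1]
2. g(p(g(p(p(e)), p(a))), p(g(p(a), p(a))))  →  g(p(p(e)), p(g(p(a), p(a))))   [R3 at 1.1]
3. g(p(p(e)), p(g(p(a), p(a))))  →  g(p(p(e)), p(a))   [R3 at 2.1]
4. g(p(p(e)), p(a))  →  p(e)   [R3 at ε]

p(e)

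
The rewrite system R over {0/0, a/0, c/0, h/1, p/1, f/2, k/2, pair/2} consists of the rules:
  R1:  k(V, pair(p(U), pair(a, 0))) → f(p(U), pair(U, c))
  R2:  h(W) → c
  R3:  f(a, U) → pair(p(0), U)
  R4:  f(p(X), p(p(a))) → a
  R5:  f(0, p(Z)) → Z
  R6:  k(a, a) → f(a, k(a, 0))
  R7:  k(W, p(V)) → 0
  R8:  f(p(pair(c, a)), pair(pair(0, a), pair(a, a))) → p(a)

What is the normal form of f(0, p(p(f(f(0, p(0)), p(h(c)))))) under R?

p(c)

1. f(0, p(p(f(f(0, p(0)), p(h(c))))))  →  p(f(f(0, p(0)), p(h(c))))   [R5 at ε]
2. p(f(f(0, p(0)), p(h(c))))  →  p(f(0, p(h(c))))   [R5 at 1.1]
3. p(f(0, p(h(c))))  →  p(h(c))   [R5 at 1]
4. p(h(c))  →  p(c)   [R2 at 1]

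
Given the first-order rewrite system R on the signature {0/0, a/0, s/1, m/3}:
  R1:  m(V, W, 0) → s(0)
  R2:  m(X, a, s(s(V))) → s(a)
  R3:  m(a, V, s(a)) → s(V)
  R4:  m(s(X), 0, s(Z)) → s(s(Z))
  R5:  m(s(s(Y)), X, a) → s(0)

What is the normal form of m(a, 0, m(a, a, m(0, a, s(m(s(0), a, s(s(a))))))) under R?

s(0)

1. m(a, 0, m(a, a, m(0, a, s(m(s(0), a, s(s(a)))))))  →  m(a, 0, m(a, a, m(0, a, s(s(a)))))   [R2 at 3.3.3.1]
2. m(a, 0, m(a, a, m(0, a, s(s(a)))))  →  m(a, 0, m(a, a, s(a)))   [R2 at 3.3]
3. m(a, 0, m(a, a, s(a)))  →  m(a, 0, s(a))   [R3 at 3]
4. m(a, 0, s(a))  →  s(0)   [R3 at ε]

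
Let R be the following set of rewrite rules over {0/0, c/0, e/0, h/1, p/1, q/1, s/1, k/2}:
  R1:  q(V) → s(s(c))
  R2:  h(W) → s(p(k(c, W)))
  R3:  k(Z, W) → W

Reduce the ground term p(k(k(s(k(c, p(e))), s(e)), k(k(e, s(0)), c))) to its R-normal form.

p(c)

1. p(k(k(s(k(c, p(e))), s(e)), k(k(e, s(0)), c)))  →  p(k(k(e, s(0)), c))   [R3 at 1]
2. p(k(k(e, s(0)), c))  →  p(c)   [R3 at 1]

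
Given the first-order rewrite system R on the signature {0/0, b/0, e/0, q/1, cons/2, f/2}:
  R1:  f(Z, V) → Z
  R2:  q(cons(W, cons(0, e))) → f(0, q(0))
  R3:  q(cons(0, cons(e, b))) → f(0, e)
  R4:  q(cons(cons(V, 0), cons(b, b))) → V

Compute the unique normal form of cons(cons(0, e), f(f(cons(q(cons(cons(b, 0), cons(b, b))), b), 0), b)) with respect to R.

cons(cons(0, e), cons(b, b))

1. cons(cons(0, e), f(f(cons(q(cons(cons(b, 0), cons(b, b))), b), 0), b))  →  cons(cons(0, e), f(cons(q(cons(cons(b, 0), cons(b, b))), b), 0))   [R1 at 2]
2. cons(cons(0, e), f(cons(q(cons(cons(b, 0), cons(b, b))), b), 0))  →  cons(cons(0, e), cons(q(cons(cons(b, 0), cons(b, b))), b))   [R1 at 2]
3. cons(cons(0, e), cons(q(cons(cons(b, 0), cons(b, b))), b))  →  cons(cons(0, e), cons(b, b))   [R4 at 2.1]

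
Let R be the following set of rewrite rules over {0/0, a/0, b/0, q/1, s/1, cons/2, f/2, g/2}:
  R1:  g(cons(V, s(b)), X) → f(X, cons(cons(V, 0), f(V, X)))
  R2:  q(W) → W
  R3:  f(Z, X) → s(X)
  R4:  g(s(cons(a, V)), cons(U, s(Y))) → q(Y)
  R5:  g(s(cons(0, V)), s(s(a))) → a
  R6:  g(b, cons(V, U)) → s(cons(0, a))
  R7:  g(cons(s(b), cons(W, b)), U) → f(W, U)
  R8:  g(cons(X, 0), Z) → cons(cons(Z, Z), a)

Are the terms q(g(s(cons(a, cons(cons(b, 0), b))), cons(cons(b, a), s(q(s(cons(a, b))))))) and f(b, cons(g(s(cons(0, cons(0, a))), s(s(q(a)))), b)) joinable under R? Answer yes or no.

yes — NF(t₁) = s(cons(a, b)), NF(t₂) = s(cons(a, b))

Reduce t₁ = q(g(s(cons(a, cons(cons(b, 0), b))), cons(cons(b, a), s(q(s(cons(a, b))))))):
1. q(g(s(cons(a, cons(cons(b, 0), b))), cons(cons(b, a), s(q(s(cons(a, b)))))))  →  g(s(cons(a, cons(cons(b, 0), b))), cons(cons(b, a), s(q(s(cons(a, b))))))   [R2 at ε]
2. g(s(cons(a, cons(cons(b, 0), b))), cons(cons(b, a), s(q(s(cons(a, b))))))  →  q(q(s(cons(a, b))))   [R4 at ε]
3. q(q(s(cons(a, b))))  →  q(s(cons(a, b)))   [R2 at ε]
4. q(s(cons(a, b)))  →  s(cons(a, b))   [R2 at ε]

Reduce t₂ = f(b, cons(g(s(cons(0, cons(0, a))), s(s(q(a)))), b)):
1. f(b, cons(g(s(cons(0, cons(0, a))), s(s(q(a)))), b))  →  s(cons(g(s(cons(0, cons(0, a))), s(s(q(a)))), b))   [R3 at ε]
2. s(cons(g(s(cons(0, cons(0, a))), s(s(q(a)))), b))  →  s(cons(g(s(cons(0, cons(0, a))), s(s(a))), b))   [R2 at 1.1.2.1.1]
3. s(cons(g(s(cons(0, cons(0, a))), s(s(a))), b))  →  s(cons(a, b))   [R5 at 1.1]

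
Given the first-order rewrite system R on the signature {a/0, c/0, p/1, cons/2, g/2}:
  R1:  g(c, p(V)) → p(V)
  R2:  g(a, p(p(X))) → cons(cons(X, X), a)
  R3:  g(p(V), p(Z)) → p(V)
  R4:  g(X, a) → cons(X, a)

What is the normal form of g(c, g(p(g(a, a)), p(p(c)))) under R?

1. g(c, g(p(g(a, a)), p(p(c))))  →  g(c, p(g(a, a)))   [R3 at 2]
2. g(c, p(g(a, a)))  →  p(g(a, a))   [R1 at ε]
3. p(g(a, a))  →  p(cons(a, a))   [R4 at 1]

p(cons(a, a))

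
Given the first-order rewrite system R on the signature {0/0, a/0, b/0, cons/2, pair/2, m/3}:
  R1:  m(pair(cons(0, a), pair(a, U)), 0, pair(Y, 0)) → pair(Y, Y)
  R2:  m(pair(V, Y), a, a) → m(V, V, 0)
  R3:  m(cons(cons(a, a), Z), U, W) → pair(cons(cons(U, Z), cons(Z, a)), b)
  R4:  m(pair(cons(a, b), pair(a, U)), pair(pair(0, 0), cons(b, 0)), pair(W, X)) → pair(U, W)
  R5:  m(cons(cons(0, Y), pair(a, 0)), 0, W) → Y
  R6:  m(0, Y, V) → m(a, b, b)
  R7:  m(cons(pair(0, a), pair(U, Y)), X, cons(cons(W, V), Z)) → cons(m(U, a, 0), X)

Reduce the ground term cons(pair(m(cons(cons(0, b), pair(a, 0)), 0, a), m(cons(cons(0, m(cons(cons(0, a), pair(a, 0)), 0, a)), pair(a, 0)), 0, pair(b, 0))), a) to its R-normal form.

cons(pair(b, a), a)

1. cons(pair(m(cons(cons(0, b), pair(a, 0)), 0, a), m(cons(cons(0, m(cons(cons(0, a), pair(a, 0)), 0, a)), pair(a, 0)), 0, pair(b, 0))), a)  →  cons(pair(b, m(cons(cons(0, m(cons(cons(0, a), pair(a, 0)), 0, a)), pair(a, 0)), 0, pair(b, 0))), a)   [R5 at 1.1]
2. cons(pair(b, m(cons(cons(0, m(cons(cons(0, a), pair(a, 0)), 0, a)), pair(a, 0)), 0, pair(b, 0))), a)  →  cons(pair(b, m(cons(cons(0, a), pair(a, 0)), 0, a)), a)   [R5 at 1.2]
3. cons(pair(b, m(cons(cons(0, a), pair(a, 0)), 0, a)), a)  →  cons(pair(b, a), a)   [R5 at 1.2]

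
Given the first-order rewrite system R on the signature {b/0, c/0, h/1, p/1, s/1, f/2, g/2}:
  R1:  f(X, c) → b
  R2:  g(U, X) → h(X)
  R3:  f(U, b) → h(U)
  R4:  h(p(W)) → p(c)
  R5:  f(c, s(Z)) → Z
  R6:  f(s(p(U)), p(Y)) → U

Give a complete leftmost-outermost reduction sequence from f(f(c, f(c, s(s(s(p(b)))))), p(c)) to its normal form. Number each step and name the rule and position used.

1. f(f(c, f(c, s(s(s(p(b)))))), p(c))  →  f(f(c, s(s(p(b)))), p(c))   [R5 at 1.2]
2. f(f(c, s(s(p(b)))), p(c))  →  f(s(p(b)), p(c))   [R5 at 1]
3. f(s(p(b)), p(c))  →  b   [R6 at ε]

b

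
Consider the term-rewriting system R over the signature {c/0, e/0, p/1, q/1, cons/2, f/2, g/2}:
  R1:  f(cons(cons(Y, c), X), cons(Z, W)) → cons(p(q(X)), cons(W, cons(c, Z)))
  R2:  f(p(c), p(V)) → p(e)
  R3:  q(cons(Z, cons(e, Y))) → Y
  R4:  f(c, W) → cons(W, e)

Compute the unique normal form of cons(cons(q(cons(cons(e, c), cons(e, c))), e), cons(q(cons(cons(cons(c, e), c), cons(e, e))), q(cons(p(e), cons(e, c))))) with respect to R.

1. cons(cons(q(cons(cons(e, c), cons(e, c))), e), cons(q(cons(cons(cons(c, e), c), cons(e, e))), q(cons(p(e), cons(e, c)))))  →  cons(cons(c, e), cons(q(cons(cons(cons(c, e), c), cons(e, e))), q(cons(p(e), cons(e, c)))))   [R3 at 1.1]
2. cons(cons(c, e), cons(q(cons(cons(cons(c, e), c), cons(e, e))), q(cons(p(e), cons(e, c)))))  →  cons(cons(c, e), cons(e, q(cons(p(e), cons(e, c)))))   [R3 at 2.1]
3. cons(cons(c, e), cons(e, q(cons(p(e), cons(e, c)))))  →  cons(cons(c, e), cons(e, c))   [R3 at 2.2]

cons(cons(c, e), cons(e, c))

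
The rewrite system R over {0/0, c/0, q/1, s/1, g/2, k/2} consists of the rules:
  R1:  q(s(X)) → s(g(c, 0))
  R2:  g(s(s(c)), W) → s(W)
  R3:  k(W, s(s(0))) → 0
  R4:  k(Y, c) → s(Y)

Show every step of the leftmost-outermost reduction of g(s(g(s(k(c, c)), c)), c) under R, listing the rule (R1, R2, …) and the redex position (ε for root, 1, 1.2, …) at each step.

s(c)

1. g(s(g(s(k(c, c)), c)), c)  →  g(s(g(s(s(c)), c)), c)   [R4 at 1.1.1.1]
2. g(s(g(s(s(c)), c)), c)  →  g(s(s(c)), c)   [R2 at 1.1]
3. g(s(s(c)), c)  →  s(c)   [R2 at ε]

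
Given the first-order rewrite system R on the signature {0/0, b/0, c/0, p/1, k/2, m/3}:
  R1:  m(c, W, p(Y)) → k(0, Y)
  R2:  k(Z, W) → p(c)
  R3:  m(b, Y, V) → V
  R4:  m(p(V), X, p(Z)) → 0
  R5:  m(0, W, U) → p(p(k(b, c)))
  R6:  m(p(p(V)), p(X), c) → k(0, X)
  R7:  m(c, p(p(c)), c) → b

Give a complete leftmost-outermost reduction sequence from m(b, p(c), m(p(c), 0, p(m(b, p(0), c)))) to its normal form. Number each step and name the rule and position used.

1. m(b, p(c), m(p(c), 0, p(m(b, p(0), c))))  →  m(p(c), 0, p(m(b, p(0), c)))   [R3 at ε]
2. m(p(c), 0, p(m(b, p(0), c)))  →  0   [R4 at ε]

0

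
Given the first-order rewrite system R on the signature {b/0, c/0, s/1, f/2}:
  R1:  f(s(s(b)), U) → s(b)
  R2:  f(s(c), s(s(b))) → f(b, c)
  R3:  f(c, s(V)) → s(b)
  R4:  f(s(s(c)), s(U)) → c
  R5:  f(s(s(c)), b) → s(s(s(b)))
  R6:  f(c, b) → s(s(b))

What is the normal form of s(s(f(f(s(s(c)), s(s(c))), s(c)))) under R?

s(s(s(b)))

1. s(s(f(f(s(s(c)), s(s(c))), s(c))))  →  s(s(f(c, s(c))))   [R4 at 1.1.1]
2. s(s(f(c, s(c))))  →  s(s(s(b)))   [R3 at 1.1]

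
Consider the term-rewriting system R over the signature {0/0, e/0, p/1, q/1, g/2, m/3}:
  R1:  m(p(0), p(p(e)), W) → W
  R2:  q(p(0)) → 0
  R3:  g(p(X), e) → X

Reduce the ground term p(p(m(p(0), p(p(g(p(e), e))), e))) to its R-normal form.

1. p(p(m(p(0), p(p(g(p(e), e))), e)))  →  p(p(m(p(0), p(p(e)), e)))   [R3 at 1.1.2.1.1]
2. p(p(m(p(0), p(p(e)), e)))  →  p(p(e))   [R1 at 1.1]

p(p(e))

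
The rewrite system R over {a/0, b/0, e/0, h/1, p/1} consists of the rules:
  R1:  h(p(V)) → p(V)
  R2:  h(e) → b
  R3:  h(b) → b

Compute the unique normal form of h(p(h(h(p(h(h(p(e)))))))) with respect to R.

p(p(p(e)))

1. h(p(h(h(p(h(h(p(e))))))))  →  p(h(h(p(h(h(p(e)))))))   [R1 at ε]
2. p(h(h(p(h(h(p(e)))))))  →  p(h(p(h(h(p(e))))))   [R1 at 1.1]
3. p(h(p(h(h(p(e))))))  →  p(p(h(h(p(e)))))   [R1 at 1]
4. p(p(h(h(p(e)))))  →  p(p(h(p(e))))   [R1 at 1.1.1]
5. p(p(h(p(e))))  →  p(p(p(e)))   [R1 at 1.1]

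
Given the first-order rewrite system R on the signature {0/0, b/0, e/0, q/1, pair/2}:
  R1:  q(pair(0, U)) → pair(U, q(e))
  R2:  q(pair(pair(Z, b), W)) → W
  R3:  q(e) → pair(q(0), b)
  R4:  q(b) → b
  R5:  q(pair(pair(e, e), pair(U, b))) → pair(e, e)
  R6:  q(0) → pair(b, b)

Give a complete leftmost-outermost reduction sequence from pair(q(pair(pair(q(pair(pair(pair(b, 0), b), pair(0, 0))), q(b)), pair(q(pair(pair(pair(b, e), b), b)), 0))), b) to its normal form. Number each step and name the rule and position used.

pair(pair(b, 0), b)

1. pair(q(pair(pair(q(pair(pair(pair(b, 0), b), pair(0, 0))), q(b)), pair(q(pair(pair(pair(b, e), b), b)), 0))), b)  →  pair(q(pair(pair(pair(0, 0), q(b)), pair(q(pair(pair(pair(b, e), b), b)), 0))), b)   [R2 at 1.1.1.1]
2. pair(q(pair(pair(pair(0, 0), q(b)), pair(q(pair(pair(pair(b, e), b), b)), 0))), b)  →  pair(q(pair(pair(pair(0, 0), b), pair(q(pair(pair(pair(b, e), b), b)), 0))), b)   [R4 at 1.1.1.2]
3. pair(q(pair(pair(pair(0, 0), b), pair(q(pair(pair(pair(b, e), b), b)), 0))), b)  →  pair(pair(q(pair(pair(pair(b, e), b), b)), 0), b)   [R2 at 1]
4. pair(pair(q(pair(pair(pair(b, e), b), b)), 0), b)  →  pair(pair(b, 0), b)   [R2 at 1.1]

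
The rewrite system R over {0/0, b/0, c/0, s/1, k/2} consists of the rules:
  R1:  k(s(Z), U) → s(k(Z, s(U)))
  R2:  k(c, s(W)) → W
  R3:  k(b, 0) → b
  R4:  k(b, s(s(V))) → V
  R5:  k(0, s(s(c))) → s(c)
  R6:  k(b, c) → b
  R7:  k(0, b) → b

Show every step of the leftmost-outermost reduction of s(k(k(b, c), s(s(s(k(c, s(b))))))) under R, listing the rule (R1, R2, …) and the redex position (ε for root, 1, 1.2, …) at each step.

1. s(k(k(b, c), s(s(s(k(c, s(b)))))))  →  s(k(b, s(s(s(k(c, s(b)))))))   [R6 at 1.1]
2. s(k(b, s(s(s(k(c, s(b)))))))  →  s(s(k(c, s(b))))   [R4 at 1]
3. s(s(k(c, s(b))))  →  s(s(b))   [R2 at 1.1]

s(s(b))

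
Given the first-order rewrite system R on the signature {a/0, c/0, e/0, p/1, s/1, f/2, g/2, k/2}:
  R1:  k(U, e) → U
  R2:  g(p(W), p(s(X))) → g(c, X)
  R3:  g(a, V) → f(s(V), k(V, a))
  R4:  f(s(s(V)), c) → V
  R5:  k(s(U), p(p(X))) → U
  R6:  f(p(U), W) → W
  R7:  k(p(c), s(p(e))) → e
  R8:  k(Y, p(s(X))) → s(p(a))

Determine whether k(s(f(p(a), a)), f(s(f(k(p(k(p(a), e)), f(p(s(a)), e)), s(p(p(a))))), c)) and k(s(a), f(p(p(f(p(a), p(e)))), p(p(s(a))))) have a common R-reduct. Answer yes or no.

Reduce t₁ = k(s(f(p(a), a)), f(s(f(k(p(k(p(a), e)), f(p(s(a)), e)), s(p(p(a))))), c)):
1. k(s(f(p(a), a)), f(s(f(k(p(k(p(a), e)), f(p(s(a)), e)), s(p(p(a))))), c))  →  k(s(a), f(s(f(k(p(k(p(a), e)), f(p(s(a)), e)), s(p(p(a))))), c))   [R6 at 1.1]
2. k(s(a), f(s(f(k(p(k(p(a), e)), f(p(s(a)), e)), s(p(p(a))))), c))  →  k(s(a), f(s(f(k(p(p(a)), f(p(s(a)), e)), s(p(p(a))))), c))   [R1 at 2.1.1.1.1.1]
3. k(s(a), f(s(f(k(p(p(a)), f(p(s(a)), e)), s(p(p(a))))), c))  →  k(s(a), f(s(f(k(p(p(a)), e), s(p(p(a))))), c))   [R6 at 2.1.1.1.2]
4. k(s(a), f(s(f(k(p(p(a)), e), s(p(p(a))))), c))  →  k(s(a), f(s(f(p(p(a)), s(p(p(a))))), c))   [R1 at 2.1.1.1]
5. k(s(a), f(s(f(p(p(a)), s(p(p(a))))), c))  →  k(s(a), f(s(s(p(p(a)))), c))   [R6 at 2.1.1]
6. k(s(a), f(s(s(p(p(a)))), c))  →  k(s(a), p(p(a)))   [R4 at 2]
7. k(s(a), p(p(a)))  →  a   [R5 at ε]

Reduce t₂ = k(s(a), f(p(p(f(p(a), p(e)))), p(p(s(a))))):
1. k(s(a), f(p(p(f(p(a), p(e)))), p(p(s(a)))))  →  k(s(a), p(p(s(a))))   [R6 at 2]
2. k(s(a), p(p(s(a))))  →  a   [R5 at ε]

yes — NF(t₁) = a, NF(t₂) = a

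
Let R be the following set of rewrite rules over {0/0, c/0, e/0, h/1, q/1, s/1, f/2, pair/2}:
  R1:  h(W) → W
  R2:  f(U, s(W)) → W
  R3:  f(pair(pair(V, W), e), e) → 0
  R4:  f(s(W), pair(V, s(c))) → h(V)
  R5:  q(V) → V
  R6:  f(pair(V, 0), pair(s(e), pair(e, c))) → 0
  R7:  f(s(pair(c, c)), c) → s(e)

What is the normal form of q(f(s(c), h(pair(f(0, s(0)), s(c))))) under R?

1. q(f(s(c), h(pair(f(0, s(0)), s(c)))))  →  f(s(c), h(pair(f(0, s(0)), s(c))))   [R5 at ε]
2. f(s(c), h(pair(f(0, s(0)), s(c))))  →  f(s(c), pair(f(0, s(0)), s(c)))   [R1 at 2]
3. f(s(c), pair(f(0, s(0)), s(c)))  →  h(f(0, s(0)))   [R4 at ε]
4. h(f(0, s(0)))  →  f(0, s(0))   [R1 at ε]
5. f(0, s(0))  →  0   [R2 at ε]

0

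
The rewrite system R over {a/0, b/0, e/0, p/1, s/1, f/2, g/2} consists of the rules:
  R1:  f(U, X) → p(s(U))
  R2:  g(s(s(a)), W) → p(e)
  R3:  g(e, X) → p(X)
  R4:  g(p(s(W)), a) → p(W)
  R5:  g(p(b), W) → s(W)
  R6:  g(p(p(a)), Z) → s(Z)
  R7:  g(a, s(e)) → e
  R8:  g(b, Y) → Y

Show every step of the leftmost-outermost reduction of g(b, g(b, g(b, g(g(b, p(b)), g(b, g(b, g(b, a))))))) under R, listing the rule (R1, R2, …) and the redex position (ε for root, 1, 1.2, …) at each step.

1. g(b, g(b, g(b, g(g(b, p(b)), g(b, g(b, g(b, a)))))))  →  g(b, g(b, g(g(b, p(b)), g(b, g(b, g(b, a))))))   [R8 at ε]
2. g(b, g(b, g(g(b, p(b)), g(b, g(b, g(b, a))))))  →  g(b, g(g(b, p(b)), g(b, g(b, g(b, a)))))   [R8 at ε]
3. g(b, g(g(b, p(b)), g(b, g(b, g(b, a)))))  →  g(g(b, p(b)), g(b, g(b, g(b, a))))   [R8 at ε]
4. g(g(b, p(b)), g(b, g(b, g(b, a))))  →  g(p(b), g(b, g(b, g(b, a))))   [R8 at 1]
5. g(p(b), g(b, g(b, g(b, a))))  →  s(g(b, g(b, g(b, a))))   [R5 at ε]
6. s(g(b, g(b, g(b, a))))  →  s(g(b, g(b, a)))   [R8 at 1]
7. s(g(b, g(b, a)))  →  s(g(b, a))   [R8 at 1]
8. s(g(b, a))  →  s(a)   [R8 at 1]

s(a)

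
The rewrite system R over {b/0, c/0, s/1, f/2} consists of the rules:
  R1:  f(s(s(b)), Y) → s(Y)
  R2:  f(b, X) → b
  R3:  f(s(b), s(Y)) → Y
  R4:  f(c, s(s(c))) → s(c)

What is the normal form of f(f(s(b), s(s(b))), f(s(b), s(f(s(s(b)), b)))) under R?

b

1. f(f(s(b), s(s(b))), f(s(b), s(f(s(s(b)), b))))  →  f(s(b), f(s(b), s(f(s(s(b)), b))))   [R3 at 1]
2. f(s(b), f(s(b), s(f(s(s(b)), b))))  →  f(s(b), f(s(s(b)), b))   [R3 at 2]
3. f(s(b), f(s(s(b)), b))  →  f(s(b), s(b))   [R1 at 2]
4. f(s(b), s(b))  →  b   [R3 at ε]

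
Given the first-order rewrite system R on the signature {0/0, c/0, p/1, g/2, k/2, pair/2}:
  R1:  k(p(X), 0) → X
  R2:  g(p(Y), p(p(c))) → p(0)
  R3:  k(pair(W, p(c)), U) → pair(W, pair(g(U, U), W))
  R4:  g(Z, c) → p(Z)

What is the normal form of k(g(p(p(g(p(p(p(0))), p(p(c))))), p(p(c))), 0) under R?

0

1. k(g(p(p(g(p(p(p(0))), p(p(c))))), p(p(c))), 0)  →  k(p(0), 0)   [R2 at 1]
2. k(p(0), 0)  →  0   [R1 at ε]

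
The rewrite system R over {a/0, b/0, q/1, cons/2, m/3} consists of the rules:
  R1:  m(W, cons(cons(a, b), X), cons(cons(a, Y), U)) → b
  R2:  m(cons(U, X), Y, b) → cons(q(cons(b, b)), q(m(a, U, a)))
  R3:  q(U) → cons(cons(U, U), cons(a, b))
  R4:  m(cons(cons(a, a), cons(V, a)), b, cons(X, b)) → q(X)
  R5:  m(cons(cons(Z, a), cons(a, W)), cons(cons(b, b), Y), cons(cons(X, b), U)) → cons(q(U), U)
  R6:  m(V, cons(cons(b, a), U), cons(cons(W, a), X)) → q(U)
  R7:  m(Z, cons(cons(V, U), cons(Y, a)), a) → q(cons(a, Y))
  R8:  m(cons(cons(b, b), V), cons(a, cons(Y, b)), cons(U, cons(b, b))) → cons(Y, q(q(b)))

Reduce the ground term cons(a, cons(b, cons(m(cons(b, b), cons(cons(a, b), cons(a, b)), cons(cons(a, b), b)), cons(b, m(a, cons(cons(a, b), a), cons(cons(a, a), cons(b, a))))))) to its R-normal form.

1. cons(a, cons(b, cons(m(cons(b, b), cons(cons(a, b), cons(a, b)), cons(cons(a, b), b)), cons(b, m(a, cons(cons(a, b), a), cons(cons(a, a), cons(b, a)))))))  →  cons(a, cons(b, cons(b, cons(b, m(a, cons(cons(a, b), a), cons(cons(a, a), cons(b, a)))))))   [R1 at 2.2.1]
2. cons(a, cons(b, cons(b, cons(b, m(a, cons(cons(a, b), a), cons(cons(a, a), cons(b, a)))))))  →  cons(a, cons(b, cons(b, cons(b, b))))   [R1 at 2.2.2.2]

cons(a, cons(b, cons(b, cons(b, b))))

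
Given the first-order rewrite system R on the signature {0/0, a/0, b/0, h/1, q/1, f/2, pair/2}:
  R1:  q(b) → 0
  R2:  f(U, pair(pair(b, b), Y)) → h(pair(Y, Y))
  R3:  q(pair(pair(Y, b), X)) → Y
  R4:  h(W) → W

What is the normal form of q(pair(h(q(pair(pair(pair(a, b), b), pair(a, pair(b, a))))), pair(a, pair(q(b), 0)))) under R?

a

1. q(pair(h(q(pair(pair(pair(a, b), b), pair(a, pair(b, a))))), pair(a, pair(q(b), 0))))  →  q(pair(q(pair(pair(pair(a, b), b), pair(a, pair(b, a)))), pair(a, pair(q(b), 0))))   [R4 at 1.1]
2. q(pair(q(pair(pair(pair(a, b), b), pair(a, pair(b, a)))), pair(a, pair(q(b), 0))))  →  q(pair(pair(a, b), pair(a, pair(q(b), 0))))   [R3 at 1.1]
3. q(pair(pair(a, b), pair(a, pair(q(b), 0))))  →  a   [R3 at ε]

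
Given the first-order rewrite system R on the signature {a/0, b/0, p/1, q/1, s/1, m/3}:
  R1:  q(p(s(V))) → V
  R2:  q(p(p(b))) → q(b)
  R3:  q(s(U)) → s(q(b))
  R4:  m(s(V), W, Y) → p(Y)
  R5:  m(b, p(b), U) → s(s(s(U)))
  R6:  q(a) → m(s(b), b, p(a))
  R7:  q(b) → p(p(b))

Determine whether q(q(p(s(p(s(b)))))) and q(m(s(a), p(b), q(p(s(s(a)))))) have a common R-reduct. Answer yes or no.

no — NF(t₁) = b, NF(t₂) = a

Reduce t₁ = q(q(p(s(p(s(b)))))):
1. q(q(p(s(p(s(b))))))  →  q(p(s(b)))   [R1 at 1]
2. q(p(s(b)))  →  b   [R1 at ε]

Reduce t₂ = q(m(s(a), p(b), q(p(s(s(a)))))):
1. q(m(s(a), p(b), q(p(s(s(a))))))  →  q(p(q(p(s(s(a))))))   [R4 at 1]
2. q(p(q(p(s(s(a))))))  →  q(p(s(a)))   [R1 at 1.1]
3. q(p(s(a)))  →  a   [R1 at ε]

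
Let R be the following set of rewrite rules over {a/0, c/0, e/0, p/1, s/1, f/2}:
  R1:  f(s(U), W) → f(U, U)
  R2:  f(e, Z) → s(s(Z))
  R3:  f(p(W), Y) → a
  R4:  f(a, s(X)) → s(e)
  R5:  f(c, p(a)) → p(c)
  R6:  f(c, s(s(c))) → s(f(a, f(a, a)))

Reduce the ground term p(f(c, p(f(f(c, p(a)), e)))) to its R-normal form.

1. p(f(c, p(f(f(c, p(a)), e))))  →  p(f(c, p(f(p(c), e))))   [R5 at 1.2.1.1]
2. p(f(c, p(f(p(c), e))))  →  p(f(c, p(a)))   [R3 at 1.2.1]
3. p(f(c, p(a)))  →  p(p(c))   [R5 at 1]

p(p(c))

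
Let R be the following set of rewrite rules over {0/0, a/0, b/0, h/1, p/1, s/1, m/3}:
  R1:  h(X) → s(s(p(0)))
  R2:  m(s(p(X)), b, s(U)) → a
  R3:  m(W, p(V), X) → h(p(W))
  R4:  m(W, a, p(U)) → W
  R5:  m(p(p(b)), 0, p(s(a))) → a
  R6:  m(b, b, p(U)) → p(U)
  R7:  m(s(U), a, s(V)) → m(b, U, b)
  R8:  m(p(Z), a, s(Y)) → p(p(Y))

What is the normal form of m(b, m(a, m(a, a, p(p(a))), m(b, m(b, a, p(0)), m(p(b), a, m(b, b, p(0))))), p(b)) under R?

1. m(b, m(a, m(a, a, p(p(a))), m(b, m(b, a, p(0)), m(p(b), a, m(b, b, p(0))))), p(b))  →  m(b, m(a, a, m(b, m(b, a, p(0)), m(p(b), a, m(b, b, p(0))))), p(b))   [R4 at 2.2]
2. m(b, m(a, a, m(b, m(b, a, p(0)), m(p(b), a, m(b, b, p(0))))), p(b))  →  m(b, m(a, a, m(b, b, m(p(b), a, m(b, b, p(0))))), p(b))   [R4 at 2.3.2]
3. m(b, m(a, a, m(b, b, m(p(b), a, m(b, b, p(0))))), p(b))  →  m(b, m(a, a, m(b, b, m(p(b), a, p(0)))), p(b))   [R6 at 2.3.3.3]
4. m(b, m(a, a, m(b, b, m(p(b), a, p(0)))), p(b))  →  m(b, m(a, a, m(b, b, p(b))), p(b))   [R4 at 2.3.3]
5. m(b, m(a, a, m(b, b, p(b))), p(b))  →  m(b, m(a, a, p(b)), p(b))   [R6 at 2.3]
6. m(b, m(a, a, p(b)), p(b))  →  m(b, a, p(b))   [R4 at 2]
7. m(b, a, p(b))  →  b   [R4 at ε]

b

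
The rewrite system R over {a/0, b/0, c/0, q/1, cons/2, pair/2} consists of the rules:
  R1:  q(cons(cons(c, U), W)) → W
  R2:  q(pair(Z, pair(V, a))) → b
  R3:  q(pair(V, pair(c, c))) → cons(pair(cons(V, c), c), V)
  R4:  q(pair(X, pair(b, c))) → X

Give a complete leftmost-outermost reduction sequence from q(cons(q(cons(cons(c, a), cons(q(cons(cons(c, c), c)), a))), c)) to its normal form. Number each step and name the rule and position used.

1. q(cons(q(cons(cons(c, a), cons(q(cons(cons(c, c), c)), a))), c))  →  q(cons(cons(q(cons(cons(c, c), c)), a), c))   [R1 at 1.1]
2. q(cons(cons(q(cons(cons(c, c), c)), a), c))  →  q(cons(cons(c, a), c))   [R1 at 1.1.1]
3. q(cons(cons(c, a), c))  →  c   [R1 at ε]

c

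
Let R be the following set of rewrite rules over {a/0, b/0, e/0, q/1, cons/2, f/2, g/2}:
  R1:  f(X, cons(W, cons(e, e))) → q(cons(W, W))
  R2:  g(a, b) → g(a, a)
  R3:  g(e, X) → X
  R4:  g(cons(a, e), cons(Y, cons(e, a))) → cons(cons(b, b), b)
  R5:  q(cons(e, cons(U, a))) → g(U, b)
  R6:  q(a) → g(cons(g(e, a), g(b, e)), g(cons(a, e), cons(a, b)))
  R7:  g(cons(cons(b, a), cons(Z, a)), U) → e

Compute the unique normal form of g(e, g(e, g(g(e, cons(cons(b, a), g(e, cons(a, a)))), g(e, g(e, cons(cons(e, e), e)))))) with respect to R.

e

1. g(e, g(e, g(g(e, cons(cons(b, a), g(e, cons(a, a)))), g(e, g(e, cons(cons(e, e), e))))))  →  g(e, g(g(e, cons(cons(b, a), g(e, cons(a, a)))), g(e, g(e, cons(cons(e, e), e)))))   [R3 at ε]
2. g(e, g(g(e, cons(cons(b, a), g(e, cons(a, a)))), g(e, g(e, cons(cons(e, e), e)))))  →  g(g(e, cons(cons(b, a), g(e, cons(a, a)))), g(e, g(e, cons(cons(e, e), e))))   [R3 at ε]
3. g(g(e, cons(cons(b, a), g(e, cons(a, a)))), g(e, g(e, cons(cons(e, e), e))))  →  g(cons(cons(b, a), g(e, cons(a, a))), g(e, g(e, cons(cons(e, e), e))))   [R3 at 1]
4. g(cons(cons(b, a), g(e, cons(a, a))), g(e, g(e, cons(cons(e, e), e))))  →  g(cons(cons(b, a), cons(a, a)), g(e, g(e, cons(cons(e, e), e))))   [R3 at 1.2]
5. g(cons(cons(b, a), cons(a, a)), g(e, g(e, cons(cons(e, e), e))))  →  e   [R7 at ε]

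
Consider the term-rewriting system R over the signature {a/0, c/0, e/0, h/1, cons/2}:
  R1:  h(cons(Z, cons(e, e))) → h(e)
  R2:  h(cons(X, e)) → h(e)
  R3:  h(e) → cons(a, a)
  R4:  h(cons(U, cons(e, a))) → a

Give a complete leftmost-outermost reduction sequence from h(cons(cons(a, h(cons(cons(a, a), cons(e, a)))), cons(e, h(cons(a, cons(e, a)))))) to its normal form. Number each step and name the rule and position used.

a

1. h(cons(cons(a, h(cons(cons(a, a), cons(e, a)))), cons(e, h(cons(a, cons(e, a))))))  →  h(cons(cons(a, a), cons(e, h(cons(a, cons(e, a))))))   [R4 at 1.1.2]
2. h(cons(cons(a, a), cons(e, h(cons(a, cons(e, a))))))  →  h(cons(cons(a, a), cons(e, a)))   [R4 at 1.2.2]
3. h(cons(cons(a, a), cons(e, a)))  →  a   [R4 at ε]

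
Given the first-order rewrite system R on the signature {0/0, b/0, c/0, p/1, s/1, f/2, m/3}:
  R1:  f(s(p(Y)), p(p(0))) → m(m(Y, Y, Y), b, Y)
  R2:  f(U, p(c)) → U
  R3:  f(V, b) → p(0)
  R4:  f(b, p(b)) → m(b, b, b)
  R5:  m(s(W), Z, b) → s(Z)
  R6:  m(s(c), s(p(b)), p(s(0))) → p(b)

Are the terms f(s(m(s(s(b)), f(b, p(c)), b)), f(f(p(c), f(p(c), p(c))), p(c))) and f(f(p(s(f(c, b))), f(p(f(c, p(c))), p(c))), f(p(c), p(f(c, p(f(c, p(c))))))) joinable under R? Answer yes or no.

no — NF(t₁) = s(s(b)), NF(t₂) = p(s(p(0)))

Reduce t₁ = f(s(m(s(s(b)), f(b, p(c)), b)), f(f(p(c), f(p(c), p(c))), p(c))):
1. f(s(m(s(s(b)), f(b, p(c)), b)), f(f(p(c), f(p(c), p(c))), p(c)))  →  f(s(s(f(b, p(c)))), f(f(p(c), f(p(c), p(c))), p(c)))   [R5 at 1.1]
2. f(s(s(f(b, p(c)))), f(f(p(c), f(p(c), p(c))), p(c)))  →  f(s(s(b)), f(f(p(c), f(p(c), p(c))), p(c)))   [R2 at 1.1.1]
3. f(s(s(b)), f(f(p(c), f(p(c), p(c))), p(c)))  →  f(s(s(b)), f(p(c), f(p(c), p(c))))   [R2 at 2]
4. f(s(s(b)), f(p(c), f(p(c), p(c))))  →  f(s(s(b)), f(p(c), p(c)))   [R2 at 2.2]
5. f(s(s(b)), f(p(c), p(c)))  →  f(s(s(b)), p(c))   [R2 at 2]
6. f(s(s(b)), p(c))  →  s(s(b))   [R2 at ε]

Reduce t₂ = f(f(p(s(f(c, b))), f(p(f(c, p(c))), p(c))), f(p(c), p(f(c, p(f(c, p(c))))))):
1. f(f(p(s(f(c, b))), f(p(f(c, p(c))), p(c))), f(p(c), p(f(c, p(f(c, p(c)))))))  →  f(f(p(s(p(0))), f(p(f(c, p(c))), p(c))), f(p(c), p(f(c, p(f(c, p(c)))))))   [R3 at 1.1.1.1]
2. f(f(p(s(p(0))), f(p(f(c, p(c))), p(c))), f(p(c), p(f(c, p(f(c, p(c)))))))  →  f(f(p(s(p(0))), p(f(c, p(c)))), f(p(c), p(f(c, p(f(c, p(c)))))))   [R2 at 1.2]
3. f(f(p(s(p(0))), p(f(c, p(c)))), f(p(c), p(f(c, p(f(c, p(c)))))))  →  f(f(p(s(p(0))), p(c)), f(p(c), p(f(c, p(f(c, p(c)))))))   [R2 at 1.2.1]
4. f(f(p(s(p(0))), p(c)), f(p(c), p(f(c, p(f(c, p(c)))))))  →  f(p(s(p(0))), f(p(c), p(f(c, p(f(c, p(c)))))))   [R2 at 1]
5. f(p(s(p(0))), f(p(c), p(f(c, p(f(c, p(c)))))))  →  f(p(s(p(0))), f(p(c), p(f(c, p(c)))))   [R2 at 2.2.1.2.1]
6. f(p(s(p(0))), f(p(c), p(f(c, p(c)))))  →  f(p(s(p(0))), f(p(c), p(c)))   [R2 at 2.2.1]
7. f(p(s(p(0))), f(p(c), p(c)))  →  f(p(s(p(0))), p(c))   [R2 at 2]
8. f(p(s(p(0))), p(c))  →  p(s(p(0)))   [R2 at ε]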